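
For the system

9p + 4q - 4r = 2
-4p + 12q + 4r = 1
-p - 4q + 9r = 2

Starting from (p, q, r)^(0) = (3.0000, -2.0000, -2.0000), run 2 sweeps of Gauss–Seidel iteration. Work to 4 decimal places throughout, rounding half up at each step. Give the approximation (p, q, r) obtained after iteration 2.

(0.1285, -0.0782, 0.2017)

Iteration 1:
  p = (2 - (4)·-2.0000 - (-4)·-2.0000) / (9) = 0.2222
  q = (1 - (-4)·0.2222 - (4)·-2.0000) / (12) = 0.8241
  r = (2 - (-1)·0.2222 - (-4)·0.8241) / (9) = 0.6132
Iteration 2:
  p = (2 - (4)·0.8241 - (-4)·0.6132) / (9) = 0.1285
  q = (1 - (-4)·0.1285 - (4)·0.6132) / (12) = -0.0782
  r = (2 - (-1)·0.1285 - (-4)·-0.0782) / (9) = 0.2017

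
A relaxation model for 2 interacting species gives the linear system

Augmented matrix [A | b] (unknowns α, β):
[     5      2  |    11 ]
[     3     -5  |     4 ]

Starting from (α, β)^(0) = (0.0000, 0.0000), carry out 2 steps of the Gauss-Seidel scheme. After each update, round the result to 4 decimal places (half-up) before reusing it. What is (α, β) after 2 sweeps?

Iteration 1:
  α = (11 - (2)·0.0000) / (5) = 2.2000
  β = (4 - (3)·2.2000) / (-5) = 0.5200
Iteration 2:
  α = (11 - (2)·0.5200) / (5) = 1.9920
  β = (4 - (3)·1.9920) / (-5) = 0.3952

(1.9920, 0.3952)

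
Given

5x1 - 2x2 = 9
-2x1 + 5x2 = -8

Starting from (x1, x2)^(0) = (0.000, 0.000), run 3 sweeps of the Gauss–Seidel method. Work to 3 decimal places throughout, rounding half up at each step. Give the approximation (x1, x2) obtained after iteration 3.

Iteration 1:
  x1 = (9 - (-2)·0.000) / (5) = 1.800
  x2 = (-8 - (-2)·1.800) / (5) = -0.880
Iteration 2:
  x1 = (9 - (-2)·-0.880) / (5) = 1.448
  x2 = (-8 - (-2)·1.448) / (5) = -1.021
Iteration 3:
  x1 = (9 - (-2)·-1.021) / (5) = 1.392
  x2 = (-8 - (-2)·1.392) / (5) = -1.043

(1.392, -1.043)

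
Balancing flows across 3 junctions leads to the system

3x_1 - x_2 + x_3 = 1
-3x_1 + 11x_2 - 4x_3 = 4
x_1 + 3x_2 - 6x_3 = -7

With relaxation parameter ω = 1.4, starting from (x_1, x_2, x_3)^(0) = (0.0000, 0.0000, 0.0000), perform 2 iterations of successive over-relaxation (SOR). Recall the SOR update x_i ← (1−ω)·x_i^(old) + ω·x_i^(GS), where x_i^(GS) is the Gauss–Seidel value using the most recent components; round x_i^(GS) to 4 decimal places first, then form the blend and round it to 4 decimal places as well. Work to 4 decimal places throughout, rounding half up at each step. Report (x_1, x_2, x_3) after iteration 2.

(-0.4368, 1.1993, 1.4816)

Iteration 1:
  x_1: GS value = (1 - (-1)·0.0000 - (1)·0.0000) / (3) = 0.3333;  x_1 ← (1−ω)·0.0000 + ω·0.3333 = 0.4666
  x_2: GS value = (4 - (-3)·0.4666 - (-4)·0.0000) / (11) = 0.4909;  x_2 ← (1−ω)·0.0000 + ω·0.4909 = 0.6873
  x_3: GS value = (-7 - (1)·0.4666 - (3)·0.6873) / (-6) = 1.5881;  x_3 ← (1−ω)·0.0000 + ω·1.5881 = 2.2233
Iteration 2:
  x_1: GS value = (1 - (-1)·0.6873 - (1)·2.2233) / (3) = -0.1787;  x_1 ← (1−ω)·0.4666 + ω·-0.1787 = -0.4368
  x_2: GS value = (4 - (-3)·-0.4368 - (-4)·2.2233) / (11) = 1.0530;  x_2 ← (1−ω)·0.6873 + ω·1.0530 = 1.1993
  x_3: GS value = (-7 - (1)·-0.4368 - (3)·1.1993) / (-6) = 1.6935;  x_3 ← (1−ω)·2.2233 + ω·1.6935 = 1.4816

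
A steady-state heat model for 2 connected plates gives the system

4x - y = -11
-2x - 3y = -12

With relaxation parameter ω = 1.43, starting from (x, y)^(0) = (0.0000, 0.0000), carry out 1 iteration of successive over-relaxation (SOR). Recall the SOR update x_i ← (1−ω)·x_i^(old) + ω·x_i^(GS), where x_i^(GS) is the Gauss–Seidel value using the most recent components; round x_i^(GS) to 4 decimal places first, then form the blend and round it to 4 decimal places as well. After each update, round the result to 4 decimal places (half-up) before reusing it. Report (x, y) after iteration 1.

(-3.9325, 9.4690)

Iteration 1:
  x: GS value = (-11 - (-1)·0.0000) / (4) = -2.7500;  x ← (1−ω)·0.0000 + ω·-2.7500 = -3.9325
  y: GS value = (-12 - (-2)·-3.9325) / (-3) = 6.6217;  y ← (1−ω)·0.0000 + ω·6.6217 = 9.4690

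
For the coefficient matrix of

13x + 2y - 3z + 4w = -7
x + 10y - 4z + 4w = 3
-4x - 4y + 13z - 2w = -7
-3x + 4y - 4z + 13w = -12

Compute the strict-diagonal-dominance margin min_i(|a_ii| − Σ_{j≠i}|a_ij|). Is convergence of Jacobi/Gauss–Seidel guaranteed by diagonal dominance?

row 1: |13| − (2+3+4) = 4
row 2: |10| − (1+4+4) = 1
row 3: |13| − (4+4+2) = 3
row 4: |13| − (3+4+4) = 2
minimum over rows = 1 → strictly diagonally dominant (convergence guaranteed)

1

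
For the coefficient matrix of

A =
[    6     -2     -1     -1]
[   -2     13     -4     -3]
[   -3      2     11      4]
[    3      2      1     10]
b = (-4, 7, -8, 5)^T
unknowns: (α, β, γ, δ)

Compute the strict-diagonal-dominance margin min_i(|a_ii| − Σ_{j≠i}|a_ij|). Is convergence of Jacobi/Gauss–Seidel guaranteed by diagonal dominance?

2

row 1: |6| − (2+1+1) = 2
row 2: |13| − (2+4+3) = 4
row 3: |11| − (3+2+4) = 2
row 4: |10| − (3+2+1) = 4
minimum over rows = 2 → strictly diagonally dominant (convergence guaranteed)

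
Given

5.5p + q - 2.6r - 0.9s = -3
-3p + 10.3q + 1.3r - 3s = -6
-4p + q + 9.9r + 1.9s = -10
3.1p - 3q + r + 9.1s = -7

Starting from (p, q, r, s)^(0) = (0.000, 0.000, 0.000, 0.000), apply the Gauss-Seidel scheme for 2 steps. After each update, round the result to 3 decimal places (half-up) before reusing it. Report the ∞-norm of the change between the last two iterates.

0.526

Iteration 1:
  p = (-3 - (1)·0.000 - (-2.6)·0.000 - (-0.9)·0.000) / (5.5) = -0.545
  q = (-6 - (-3)·-0.545 - (1.3)·0.000 - (-3)·0.000) / (10.3) = -0.741
  r = (-10 - (-4)·-0.545 - (1)·-0.741 - (1.9)·0.000) / (9.9) = -1.155
  s = (-7 - (3.1)·-0.545 - (-3)·-0.741 - (1)·-1.155) / (9.1) = -0.701
Iteration 2:
  p = (-3 - (1)·-0.741 - (-2.6)·-1.155 - (-0.9)·-0.701) / (5.5) = -1.071
  q = (-6 - (-3)·-1.071 - (1.3)·-1.155 - (-3)·-0.701) / (10.3) = -0.953
  r = (-10 - (-4)·-1.071 - (1)·-0.953 - (1.9)·-0.701) / (9.9) = -1.212
  s = (-7 - (3.1)·-1.071 - (-3)·-0.953 - (1)·-1.212) / (9.1) = -0.585
Change: (-0.526, -0.212, -0.057, 0.116) → max |·| = 0.526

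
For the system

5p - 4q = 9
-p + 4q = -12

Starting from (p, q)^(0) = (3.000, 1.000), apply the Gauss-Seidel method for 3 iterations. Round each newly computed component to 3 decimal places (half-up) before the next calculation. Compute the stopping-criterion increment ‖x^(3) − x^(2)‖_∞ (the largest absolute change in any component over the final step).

0.536

Iteration 1:
  p = (9 - (-4)·1.000) / (5) = 2.600
  q = (-12 - (-1)·2.600) / (4) = -2.350
Iteration 2:
  p = (9 - (-4)·-2.350) / (5) = -0.080
  q = (-12 - (-1)·-0.080) / (4) = -3.020
Iteration 3:
  p = (9 - (-4)·-3.020) / (5) = -0.616
  q = (-12 - (-1)·-0.616) / (4) = -3.154
Change: (-0.536, -0.134) → max |·| = 0.536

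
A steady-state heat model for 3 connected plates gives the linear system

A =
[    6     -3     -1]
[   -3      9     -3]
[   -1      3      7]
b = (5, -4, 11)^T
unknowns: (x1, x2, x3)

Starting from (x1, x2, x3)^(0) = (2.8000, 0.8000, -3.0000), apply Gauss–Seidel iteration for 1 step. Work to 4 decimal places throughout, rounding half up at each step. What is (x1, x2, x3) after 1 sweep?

(0.7333, -1.2000, 2.1905)

Iteration 1:
  x1 = (5 - (-3)·0.8000 - (-1)·-3.0000) / (6) = 0.7333
  x2 = (-4 - (-3)·0.7333 - (-3)·-3.0000) / (9) = -1.2000
  x3 = (11 - (-1)·0.7333 - (3)·-1.2000) / (7) = 2.1905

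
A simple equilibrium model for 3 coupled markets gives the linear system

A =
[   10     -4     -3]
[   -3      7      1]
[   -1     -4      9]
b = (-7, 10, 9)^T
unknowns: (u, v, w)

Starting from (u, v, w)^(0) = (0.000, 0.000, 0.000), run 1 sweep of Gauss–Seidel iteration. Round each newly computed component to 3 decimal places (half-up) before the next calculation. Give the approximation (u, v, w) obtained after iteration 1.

Iteration 1:
  u = (-7 - (-4)·0.000 - (-3)·0.000) / (10) = -0.700
  v = (10 - (-3)·-0.700 - (1)·0.000) / (7) = 1.129
  w = (9 - (-1)·-0.700 - (-4)·1.129) / (9) = 1.424

(-0.700, 1.129, 1.424)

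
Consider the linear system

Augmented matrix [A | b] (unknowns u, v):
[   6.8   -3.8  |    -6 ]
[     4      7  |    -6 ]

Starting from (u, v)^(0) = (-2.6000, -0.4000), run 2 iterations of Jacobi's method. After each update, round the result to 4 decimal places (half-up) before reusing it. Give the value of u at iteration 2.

-0.5311

Iteration 1:
  u = (-6 - (-3.8)·-0.4000) / (6.8) = -1.1059
  v = (-6 - (4)·-2.6000) / (7) = 0.6286
Iteration 2:
  u = (-6 - (-3.8)·0.6286) / (6.8) = -0.5311
  v = (-6 - (4)·-1.1059) / (7) = -0.2252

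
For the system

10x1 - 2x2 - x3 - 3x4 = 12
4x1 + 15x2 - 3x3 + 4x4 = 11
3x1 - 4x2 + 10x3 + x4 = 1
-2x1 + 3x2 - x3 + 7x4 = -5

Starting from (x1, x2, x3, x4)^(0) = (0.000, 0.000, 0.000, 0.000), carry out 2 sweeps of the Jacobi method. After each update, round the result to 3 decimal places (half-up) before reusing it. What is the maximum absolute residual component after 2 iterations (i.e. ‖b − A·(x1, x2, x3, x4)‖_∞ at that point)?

Iteration 1:
  x1 = (12 - (-2)·0.000 - (-1)·0.000 - (-3)·0.000) / (10) = 1.200
  x2 = (11 - (4)·0.000 - (-3)·0.000 - (4)·0.000) / (15) = 0.733
  x3 = (1 - (3)·0.000 - (-4)·0.000 - (1)·0.000) / (10) = 0.100
  x4 = (-5 - (-2)·0.000 - (3)·0.000 - (-1)·0.000) / (7) = -0.714
Iteration 2:
  x1 = (12 - (-2)·0.733 - (-1)·0.100 - (-3)·-0.714) / (10) = 1.142
  x2 = (11 - (4)·1.200 - (-3)·0.100 - (4)·-0.714) / (15) = 0.624
  x3 = (1 - (3)·1.200 - (-4)·0.733 - (1)·-0.714) / (10) = 0.105
  x4 = (-5 - (-2)·1.200 - (3)·0.733 - (-1)·0.100) / (7) = -0.671
Residual b − A·x = (-0.080, 0.071, -0.309, 0.214); ∞-norm = 0.309

0.309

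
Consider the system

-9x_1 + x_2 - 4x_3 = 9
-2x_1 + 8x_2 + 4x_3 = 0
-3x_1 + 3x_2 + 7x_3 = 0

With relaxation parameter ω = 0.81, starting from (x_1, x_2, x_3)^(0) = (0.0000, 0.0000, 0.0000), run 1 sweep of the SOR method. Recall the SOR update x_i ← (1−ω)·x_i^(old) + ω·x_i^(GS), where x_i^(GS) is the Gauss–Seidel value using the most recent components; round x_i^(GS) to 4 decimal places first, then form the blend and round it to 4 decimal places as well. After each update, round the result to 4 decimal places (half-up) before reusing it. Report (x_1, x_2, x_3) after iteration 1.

Iteration 1:
  x_1: GS value = (9 - (1)·0.0000 - (-4)·0.0000) / (-9) = -1.0000;  x_1 ← (1−ω)·0.0000 + ω·-1.0000 = -0.8100
  x_2: GS value = (0 - (-2)·-0.8100 - (4)·0.0000) / (8) = -0.2025;  x_2 ← (1−ω)·0.0000 + ω·-0.2025 = -0.1640
  x_3: GS value = (0 - (-3)·-0.8100 - (3)·-0.1640) / (7) = -0.2769;  x_3 ← (1−ω)·0.0000 + ω·-0.2769 = -0.2243

(-0.8100, -0.1640, -0.2243)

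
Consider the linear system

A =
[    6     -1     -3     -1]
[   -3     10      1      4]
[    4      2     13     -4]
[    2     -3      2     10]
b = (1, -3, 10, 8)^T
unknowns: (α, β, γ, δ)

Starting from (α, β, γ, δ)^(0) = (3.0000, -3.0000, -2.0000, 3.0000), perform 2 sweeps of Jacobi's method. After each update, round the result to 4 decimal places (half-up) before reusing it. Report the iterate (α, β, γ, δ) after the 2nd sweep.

(0.6654, -0.5531, 0.9949, 0.6005)

Iteration 1:
  α = (1 - (-1)·-3.0000 - (-3)·-2.0000 - (-1)·3.0000) / (6) = -0.8333
  β = (-3 - (-3)·3.0000 - (1)·-2.0000 - (4)·3.0000) / (10) = -0.4000
  γ = (10 - (4)·3.0000 - (2)·-3.0000 - (-4)·3.0000) / (13) = 1.2308
  δ = (8 - (2)·3.0000 - (-3)·-3.0000 - (2)·-2.0000) / (10) = -0.3000
Iteration 2:
  α = (1 - (-1)·-0.4000 - (-3)·1.2308 - (-1)·-0.3000) / (6) = 0.6654
  β = (-3 - (-3)·-0.8333 - (1)·1.2308 - (4)·-0.3000) / (10) = -0.5531
  γ = (10 - (4)·-0.8333 - (2)·-0.4000 - (-4)·-0.3000) / (13) = 0.9949
  δ = (8 - (2)·-0.8333 - (-3)·-0.4000 - (2)·1.2308) / (10) = 0.6005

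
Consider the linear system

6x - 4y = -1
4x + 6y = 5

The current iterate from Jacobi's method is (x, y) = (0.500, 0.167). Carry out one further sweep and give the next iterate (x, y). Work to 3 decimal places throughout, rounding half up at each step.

One sweep:
  x = (-1 - (-4)·0.167) / (6) = -0.055
  y = (5 - (4)·0.500) / (6) = 0.500

(-0.055, 0.500)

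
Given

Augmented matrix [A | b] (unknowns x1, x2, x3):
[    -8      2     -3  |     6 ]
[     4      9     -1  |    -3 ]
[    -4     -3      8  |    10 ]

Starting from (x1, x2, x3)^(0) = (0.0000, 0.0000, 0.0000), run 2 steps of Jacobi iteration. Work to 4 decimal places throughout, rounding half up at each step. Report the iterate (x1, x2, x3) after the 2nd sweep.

Iteration 1:
  x1 = (6 - (2)·0.0000 - (-3)·0.0000) / (-8) = -0.7500
  x2 = (-3 - (4)·0.0000 - (-1)·0.0000) / (9) = -0.3333
  x3 = (10 - (-4)·0.0000 - (-3)·0.0000) / (8) = 1.2500
Iteration 2:
  x1 = (6 - (2)·-0.3333 - (-3)·1.2500) / (-8) = -1.3021
  x2 = (-3 - (4)·-0.7500 - (-1)·1.2500) / (9) = 0.1389
  x3 = (10 - (-4)·-0.7500 - (-3)·-0.3333) / (8) = 0.7500

(-1.3021, 0.1389, 0.7500)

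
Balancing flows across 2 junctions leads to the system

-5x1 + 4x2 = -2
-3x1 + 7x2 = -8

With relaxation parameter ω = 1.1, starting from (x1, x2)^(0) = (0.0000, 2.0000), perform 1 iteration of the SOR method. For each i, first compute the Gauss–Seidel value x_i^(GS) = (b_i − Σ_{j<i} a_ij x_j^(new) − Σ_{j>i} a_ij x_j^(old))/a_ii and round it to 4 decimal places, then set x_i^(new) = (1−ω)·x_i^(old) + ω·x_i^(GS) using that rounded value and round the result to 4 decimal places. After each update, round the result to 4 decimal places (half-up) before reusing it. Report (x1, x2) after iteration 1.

(2.2000, -0.4200)

Iteration 1:
  x1: GS value = (-2 - (4)·2.0000) / (-5) = 2.0000;  x1 ← (1−ω)·0.0000 + ω·2.0000 = 2.2000
  x2: GS value = (-8 - (-3)·2.2000) / (7) = -0.2000;  x2 ← (1−ω)·2.0000 + ω·-0.2000 = -0.4200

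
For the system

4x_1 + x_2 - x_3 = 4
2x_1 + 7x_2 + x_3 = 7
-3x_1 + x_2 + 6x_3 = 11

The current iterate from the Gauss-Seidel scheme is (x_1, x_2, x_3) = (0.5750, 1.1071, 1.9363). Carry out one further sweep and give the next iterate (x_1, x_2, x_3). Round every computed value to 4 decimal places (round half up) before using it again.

(1.2073, 0.3784, 2.3739)

One sweep:
  x_1 = (4 - (1)·1.1071 - (-1)·1.9363) / (4) = 1.2073
  x_2 = (7 - (2)·1.2073 - (1)·1.9363) / (7) = 0.3784
  x_3 = (11 - (-3)·1.2073 - (1)·0.3784) / (6) = 2.3739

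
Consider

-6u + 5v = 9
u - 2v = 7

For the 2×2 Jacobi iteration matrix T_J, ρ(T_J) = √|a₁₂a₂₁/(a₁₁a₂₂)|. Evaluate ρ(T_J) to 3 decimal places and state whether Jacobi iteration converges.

a₁₂a₂₁/(a₁₁a₂₂) = (5)·(1) / ((-6)·(-2)) = 0.416667
ρ = √|0.416667| = √0.416667 = 0.645
ρ < 1, so Jacobi converges

0.645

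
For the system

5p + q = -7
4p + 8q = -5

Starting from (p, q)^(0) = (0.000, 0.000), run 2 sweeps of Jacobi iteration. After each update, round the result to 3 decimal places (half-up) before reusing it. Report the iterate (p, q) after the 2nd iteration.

(-1.275, 0.075)

Iteration 1:
  p = (-7 - (1)·0.000) / (5) = -1.400
  q = (-5 - (4)·0.000) / (8) = -0.625
Iteration 2:
  p = (-7 - (1)·-0.625) / (5) = -1.275
  q = (-5 - (4)·-1.400) / (8) = 0.075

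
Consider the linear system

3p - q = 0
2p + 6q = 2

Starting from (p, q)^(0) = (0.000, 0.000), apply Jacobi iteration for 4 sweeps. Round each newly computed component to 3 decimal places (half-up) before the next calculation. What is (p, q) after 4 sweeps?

Iteration 1:
  p = (0 - (-1)·0.000) / (3) = 0.000
  q = (2 - (2)·0.000) / (6) = 0.333
Iteration 2:
  p = (0 - (-1)·0.333) / (3) = 0.111
  q = (2 - (2)·0.000) / (6) = 0.333
Iteration 3:
  p = (0 - (-1)·0.333) / (3) = 0.111
  q = (2 - (2)·0.111) / (6) = 0.296
Iteration 4:
  p = (0 - (-1)·0.296) / (3) = 0.099
  q = (2 - (2)·0.111) / (6) = 0.296

(0.099, 0.296)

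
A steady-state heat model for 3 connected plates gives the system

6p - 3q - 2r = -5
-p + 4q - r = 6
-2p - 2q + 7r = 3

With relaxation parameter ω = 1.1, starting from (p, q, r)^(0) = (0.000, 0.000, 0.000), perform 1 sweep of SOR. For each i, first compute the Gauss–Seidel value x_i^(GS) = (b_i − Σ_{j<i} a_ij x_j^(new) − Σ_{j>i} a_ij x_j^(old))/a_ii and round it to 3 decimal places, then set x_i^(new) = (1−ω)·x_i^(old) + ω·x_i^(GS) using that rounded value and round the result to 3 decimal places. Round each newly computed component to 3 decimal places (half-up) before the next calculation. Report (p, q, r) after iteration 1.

(-0.916, 1.398, 0.623)

Iteration 1:
  p: GS value = (-5 - (-3)·0.000 - (-2)·0.000) / (6) = -0.833;  p ← (1−ω)·0.000 + ω·-0.833 = -0.916
  q: GS value = (6 - (-1)·-0.916 - (-1)·0.000) / (4) = 1.271;  q ← (1−ω)·0.000 + ω·1.271 = 1.398
  r: GS value = (3 - (-2)·-0.916 - (-2)·1.398) / (7) = 0.566;  r ← (1−ω)·0.000 + ω·0.566 = 0.623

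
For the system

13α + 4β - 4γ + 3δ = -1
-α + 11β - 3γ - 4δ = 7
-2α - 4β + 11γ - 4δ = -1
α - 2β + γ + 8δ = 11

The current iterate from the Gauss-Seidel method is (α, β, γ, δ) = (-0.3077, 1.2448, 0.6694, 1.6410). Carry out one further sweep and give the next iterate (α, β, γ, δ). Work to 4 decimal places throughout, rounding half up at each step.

One sweep:
  α = (-1 - (4)·1.2448 - (-4)·0.6694 - (3)·1.6410) / (13) = -0.6327
  β = (7 - (-1)·-0.6327 - (-3)·0.6694 - (-4)·1.6410) / (11) = 1.3581
  γ = (-1 - (-2)·-0.6327 - (-4)·1.3581 - (-4)·1.6410) / (11) = 0.8846
  δ = (11 - (1)·-0.6327 - (-2)·1.3581 - (1)·0.8846) / (8) = 1.6830

(-0.6327, 1.3581, 0.8846, 1.6830)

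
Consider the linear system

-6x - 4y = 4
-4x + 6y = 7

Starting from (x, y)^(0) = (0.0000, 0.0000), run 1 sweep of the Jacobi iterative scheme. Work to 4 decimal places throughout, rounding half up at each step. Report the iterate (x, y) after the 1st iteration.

Iteration 1:
  x = (4 - (-4)·0.0000) / (-6) = -0.6667
  y = (7 - (-4)·0.0000) / (6) = 1.1667

(-0.6667, 1.1667)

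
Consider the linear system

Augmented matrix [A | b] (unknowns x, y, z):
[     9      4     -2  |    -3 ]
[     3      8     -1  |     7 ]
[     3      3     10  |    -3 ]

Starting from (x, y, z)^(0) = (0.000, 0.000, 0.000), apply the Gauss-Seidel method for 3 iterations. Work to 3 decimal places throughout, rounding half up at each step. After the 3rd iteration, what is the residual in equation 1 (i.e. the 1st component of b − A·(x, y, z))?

Iteration 1:
  x = (-3 - (4)·0.000 - (-2)·0.000) / (9) = -0.333
  y = (7 - (3)·-0.333 - (-1)·0.000) / (8) = 1.000
  z = (-3 - (3)·-0.333 - (3)·1.000) / (10) = -0.500
Iteration 2:
  x = (-3 - (4)·1.000 - (-2)·-0.500) / (9) = -0.889
  y = (7 - (3)·-0.889 - (-1)·-0.500) / (8) = 1.146
  z = (-3 - (3)·-0.889 - (3)·1.146) / (10) = -0.377
Iteration 3:
  x = (-3 - (4)·1.146 - (-2)·-0.377) / (9) = -0.926
  y = (7 - (3)·-0.926 - (-1)·-0.377) / (8) = 1.175
  z = (-3 - (3)·-0.926 - (3)·1.175) / (10) = -0.375
Residual b − A·x = (-0.116, 0.003, 0.003)

-0.116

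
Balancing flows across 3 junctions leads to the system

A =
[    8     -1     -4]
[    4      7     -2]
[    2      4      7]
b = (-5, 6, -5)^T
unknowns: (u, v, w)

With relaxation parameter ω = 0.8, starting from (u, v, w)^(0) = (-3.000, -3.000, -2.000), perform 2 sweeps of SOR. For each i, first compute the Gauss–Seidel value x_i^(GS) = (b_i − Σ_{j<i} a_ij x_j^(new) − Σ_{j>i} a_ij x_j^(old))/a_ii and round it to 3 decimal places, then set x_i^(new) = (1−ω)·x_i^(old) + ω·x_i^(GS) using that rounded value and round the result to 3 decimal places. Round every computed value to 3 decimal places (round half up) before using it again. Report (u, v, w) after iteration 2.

(-1.180, 1.179, -0.992)

Iteration 1:
  u: GS value = (-5 - (-1)·-3.000 - (-4)·-2.000) / (8) = -2.000;  u ← (1−ω)·-3.000 + ω·-2.000 = -2.200
  v: GS value = (6 - (4)·-2.200 - (-2)·-2.000) / (7) = 1.543;  v ← (1−ω)·-3.000 + ω·1.543 = 0.634
  w: GS value = (-5 - (2)·-2.200 - (4)·0.634) / (7) = -0.448;  w ← (1−ω)·-2.000 + ω·-0.448 = -0.758
Iteration 2:
  u: GS value = (-5 - (-1)·0.634 - (-4)·-0.758) / (8) = -0.925;  u ← (1−ω)·-2.200 + ω·-0.925 = -1.180
  v: GS value = (6 - (4)·-1.180 - (-2)·-0.758) / (7) = 1.315;  v ← (1−ω)·0.634 + ω·1.315 = 1.179
  w: GS value = (-5 - (2)·-1.180 - (4)·1.179) / (7) = -1.051;  w ← (1−ω)·-0.758 + ω·-1.051 = -0.992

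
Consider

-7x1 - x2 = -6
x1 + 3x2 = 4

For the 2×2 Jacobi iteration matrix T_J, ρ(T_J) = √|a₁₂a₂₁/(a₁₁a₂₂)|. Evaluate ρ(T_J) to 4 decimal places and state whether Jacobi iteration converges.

a₁₂a₂₁/(a₁₁a₂₂) = (-1)·(1) / ((-7)·(3)) = 0.047619
ρ = √|0.047619| = √0.047619 = 0.2182
ρ < 1, so Jacobi converges

0.2182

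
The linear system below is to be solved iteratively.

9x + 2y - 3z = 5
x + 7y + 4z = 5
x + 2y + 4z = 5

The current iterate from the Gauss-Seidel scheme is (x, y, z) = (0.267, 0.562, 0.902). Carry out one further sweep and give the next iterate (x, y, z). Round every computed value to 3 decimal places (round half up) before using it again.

(0.731, 0.094, 1.020)

One sweep:
  x = (5 - (2)·0.562 - (-3)·0.902) / (9) = 0.731
  y = (5 - (1)·0.731 - (4)·0.902) / (7) = 0.094
  z = (5 - (1)·0.731 - (2)·0.094) / (4) = 1.020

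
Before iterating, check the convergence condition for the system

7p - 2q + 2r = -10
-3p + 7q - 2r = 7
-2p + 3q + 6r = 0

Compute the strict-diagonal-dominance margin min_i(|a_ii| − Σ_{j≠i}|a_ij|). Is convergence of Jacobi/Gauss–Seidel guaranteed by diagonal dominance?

row 1: |7| − (2+2) = 3
row 2: |7| − (3+2) = 2
row 3: |6| − (2+3) = 1
minimum over rows = 1 → strictly diagonally dominant (convergence guaranteed)

1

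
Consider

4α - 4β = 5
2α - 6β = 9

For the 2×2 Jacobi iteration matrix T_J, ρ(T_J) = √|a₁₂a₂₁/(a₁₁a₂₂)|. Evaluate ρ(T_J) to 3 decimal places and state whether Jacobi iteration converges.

0.577

a₁₂a₂₁/(a₁₁a₂₂) = (-4)·(2) / ((4)·(-6)) = 0.333333
ρ = √|0.333333| = √0.333333 = 0.577
ρ < 1, so Jacobi converges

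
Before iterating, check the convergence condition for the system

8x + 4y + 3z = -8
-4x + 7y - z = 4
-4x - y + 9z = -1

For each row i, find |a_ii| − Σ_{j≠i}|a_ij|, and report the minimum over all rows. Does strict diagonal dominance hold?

1

row 1: |8| − (4+3) = 1
row 2: |7| − (4+1) = 2
row 3: |9| − (4+1) = 4
minimum over rows = 1 → strictly diagonally dominant (convergence guaranteed)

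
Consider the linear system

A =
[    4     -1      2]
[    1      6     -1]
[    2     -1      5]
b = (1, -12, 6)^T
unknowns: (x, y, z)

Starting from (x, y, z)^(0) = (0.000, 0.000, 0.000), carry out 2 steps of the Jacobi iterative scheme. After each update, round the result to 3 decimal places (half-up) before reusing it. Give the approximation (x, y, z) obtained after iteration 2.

(-0.850, -1.842, 0.700)

Iteration 1:
  x = (1 - (-1)·0.000 - (2)·0.000) / (4) = 0.250
  y = (-12 - (1)·0.000 - (-1)·0.000) / (6) = -2.000
  z = (6 - (2)·0.000 - (-1)·0.000) / (5) = 1.200
Iteration 2:
  x = (1 - (-1)·-2.000 - (2)·1.200) / (4) = -0.850
  y = (-12 - (1)·0.250 - (-1)·1.200) / (6) = -1.842
  z = (6 - (2)·0.250 - (-1)·-2.000) / (5) = 0.700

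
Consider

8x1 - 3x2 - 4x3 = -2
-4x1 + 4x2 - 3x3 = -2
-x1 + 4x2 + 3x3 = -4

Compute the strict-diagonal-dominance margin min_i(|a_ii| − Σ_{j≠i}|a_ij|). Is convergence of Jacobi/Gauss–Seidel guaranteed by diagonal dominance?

-3

row 1: |8| − (3+4) = 1
row 2: |4| − (4+3) = -3
row 3: |3| − (1+4) = -2
minimum over rows = -3 → not strictly diagonally dominant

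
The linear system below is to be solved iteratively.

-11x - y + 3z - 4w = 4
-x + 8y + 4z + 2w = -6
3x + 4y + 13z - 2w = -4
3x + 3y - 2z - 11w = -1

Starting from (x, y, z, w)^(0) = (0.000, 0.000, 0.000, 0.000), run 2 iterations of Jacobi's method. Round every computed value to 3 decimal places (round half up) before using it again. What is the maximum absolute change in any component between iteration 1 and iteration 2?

Iteration 1:
  x = (4 - (-1)·0.000 - (3)·0.000 - (-4)·0.000) / (-11) = -0.364
  y = (-6 - (-1)·0.000 - (4)·0.000 - (2)·0.000) / (8) = -0.750
  z = (-4 - (3)·0.000 - (4)·0.000 - (-2)·0.000) / (13) = -0.308
  w = (-1 - (3)·0.000 - (3)·0.000 - (-2)·0.000) / (-11) = 0.091
Iteration 2:
  x = (4 - (-1)·-0.750 - (3)·-0.308 - (-4)·0.091) / (-11) = -0.413
  y = (-6 - (-1)·-0.364 - (4)·-0.308 - (2)·0.091) / (8) = -0.664
  z = (-4 - (3)·-0.364 - (4)·-0.750 - (-2)·0.091) / (13) = 0.021
  w = (-1 - (3)·-0.364 - (3)·-0.750 - (-2)·-0.308) / (-11) = -0.157
Change: (-0.049, 0.086, 0.329, -0.248) → max |·| = 0.329

0.329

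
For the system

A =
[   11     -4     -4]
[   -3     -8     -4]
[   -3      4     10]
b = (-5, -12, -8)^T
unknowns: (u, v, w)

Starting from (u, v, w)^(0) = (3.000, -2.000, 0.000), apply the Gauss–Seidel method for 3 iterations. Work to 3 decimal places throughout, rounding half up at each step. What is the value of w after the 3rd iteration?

Iteration 1:
  u = (-5 - (-4)·-2.000 - (-4)·0.000) / (11) = -1.182
  v = (-12 - (-3)·-1.182 - (-4)·0.000) / (-8) = 1.943
  w = (-8 - (-3)·-1.182 - (4)·1.943) / (10) = -1.932
Iteration 2:
  u = (-5 - (-4)·1.943 - (-4)·-1.932) / (11) = -0.451
  v = (-12 - (-3)·-0.451 - (-4)·-1.932) / (-8) = 2.635
  w = (-8 - (-3)·-0.451 - (4)·2.635) / (10) = -1.989
Iteration 3:
  u = (-5 - (-4)·2.635 - (-4)·-1.989) / (11) = -0.220
  v = (-12 - (-3)·-0.220 - (-4)·-1.989) / (-8) = 2.577
  w = (-8 - (-3)·-0.220 - (4)·2.577) / (10) = -1.897

-1.897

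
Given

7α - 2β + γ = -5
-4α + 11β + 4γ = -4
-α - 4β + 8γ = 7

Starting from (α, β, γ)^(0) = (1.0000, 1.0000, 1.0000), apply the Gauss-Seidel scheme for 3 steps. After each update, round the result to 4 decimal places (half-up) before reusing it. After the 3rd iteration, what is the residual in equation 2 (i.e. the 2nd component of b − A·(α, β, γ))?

-0.0449

Iteration 1:
  α = (-5 - (-2)·1.0000 - (1)·1.0000) / (7) = -0.5714
  β = (-4 - (-4)·-0.5714 - (4)·1.0000) / (11) = -0.9351
  γ = (7 - (-1)·-0.5714 - (-4)·-0.9351) / (8) = 0.3360
Iteration 2:
  α = (-5 - (-2)·-0.9351 - (1)·0.3360) / (7) = -1.0295
  β = (-4 - (-4)·-1.0295 - (4)·0.3360) / (11) = -0.8602
  γ = (7 - (-1)·-1.0295 - (-4)·-0.8602) / (8) = 0.3162
Iteration 3:
  α = (-5 - (-2)·-0.8602 - (1)·0.3162) / (7) = -1.0052
  β = (-4 - (-4)·-1.0052 - (4)·0.3162) / (11) = -0.8441
  γ = (7 - (-1)·-1.0052 - (-4)·-0.8441) / (8) = 0.3273
Residual b − A·x = (0.0209, -0.0449, 0.0000)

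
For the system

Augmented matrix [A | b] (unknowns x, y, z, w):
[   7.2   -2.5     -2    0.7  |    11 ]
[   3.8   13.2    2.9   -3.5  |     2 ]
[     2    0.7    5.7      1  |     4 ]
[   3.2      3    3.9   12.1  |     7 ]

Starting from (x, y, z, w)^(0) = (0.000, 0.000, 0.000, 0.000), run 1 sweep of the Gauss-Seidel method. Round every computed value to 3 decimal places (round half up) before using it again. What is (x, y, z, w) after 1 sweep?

Iteration 1:
  x = (11 - (-2.5)·0.000 - (-2)·0.000 - (0.7)·0.000) / (7.2) = 1.528
  y = (2 - (3.8)·1.528 - (2.9)·0.000 - (-3.5)·0.000) / (13.2) = -0.288
  z = (4 - (2)·1.528 - (0.7)·-0.288 - (1)·0.000) / (5.7) = 0.201
  w = (7 - (3.2)·1.528 - (3)·-0.288 - (3.9)·0.201) / (12.1) = 0.181

(1.528, -0.288, 0.201, 0.181)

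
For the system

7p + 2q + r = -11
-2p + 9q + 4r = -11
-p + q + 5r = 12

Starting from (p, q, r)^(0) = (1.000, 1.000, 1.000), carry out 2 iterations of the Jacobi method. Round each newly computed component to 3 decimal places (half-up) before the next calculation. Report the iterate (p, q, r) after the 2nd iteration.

(-1.502, -2.733, 2.289)

Iteration 1:
  p = (-11 - (2)·1.000 - (1)·1.000) / (7) = -2.000
  q = (-11 - (-2)·1.000 - (4)·1.000) / (9) = -1.444
  r = (12 - (-1)·1.000 - (1)·1.000) / (5) = 2.400
Iteration 2:
  p = (-11 - (2)·-1.444 - (1)·2.400) / (7) = -1.502
  q = (-11 - (-2)·-2.000 - (4)·2.400) / (9) = -2.733
  r = (12 - (-1)·-2.000 - (1)·-1.444) / (5) = 2.289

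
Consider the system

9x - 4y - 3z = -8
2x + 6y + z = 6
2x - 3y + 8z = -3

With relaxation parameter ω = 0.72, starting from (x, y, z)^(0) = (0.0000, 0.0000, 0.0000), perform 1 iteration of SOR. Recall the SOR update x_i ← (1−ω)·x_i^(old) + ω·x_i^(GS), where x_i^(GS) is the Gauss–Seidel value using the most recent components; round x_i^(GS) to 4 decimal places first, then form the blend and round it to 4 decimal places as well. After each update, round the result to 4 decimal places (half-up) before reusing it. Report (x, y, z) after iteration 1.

Iteration 1:
  x: GS value = (-8 - (-4)·0.0000 - (-3)·0.0000) / (9) = -0.8889;  x ← (1−ω)·0.0000 + ω·-0.8889 = -0.6400
  y: GS value = (6 - (2)·-0.6400 - (1)·0.0000) / (6) = 1.2133;  y ← (1−ω)·0.0000 + ω·1.2133 = 0.8736
  z: GS value = (-3 - (2)·-0.6400 - (-3)·0.8736) / (8) = 0.1126;  z ← (1−ω)·0.0000 + ω·0.1126 = 0.0811

(-0.6400, 0.8736, 0.0811)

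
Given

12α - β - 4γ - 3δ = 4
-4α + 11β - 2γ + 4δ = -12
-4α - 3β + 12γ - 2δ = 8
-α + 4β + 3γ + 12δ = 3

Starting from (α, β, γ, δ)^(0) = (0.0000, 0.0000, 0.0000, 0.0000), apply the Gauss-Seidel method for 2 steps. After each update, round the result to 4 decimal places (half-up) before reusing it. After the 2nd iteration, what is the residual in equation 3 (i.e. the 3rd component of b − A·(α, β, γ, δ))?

-0.0437

Iteration 1:
  α = (4 - (-1)·0.0000 - (-4)·0.0000 - (-3)·0.0000) / (12) = 0.3333
  β = (-12 - (-4)·0.3333 - (-2)·0.0000 - (4)·0.0000) / (11) = -0.9697
  γ = (8 - (-4)·0.3333 - (-3)·-0.9697 - (-2)·0.0000) / (12) = 0.5353
  δ = (3 - (-1)·0.3333 - (4)·-0.9697 - (3)·0.5353) / (12) = 0.4672
Iteration 2:
  α = (4 - (-1)·-0.9697 - (-4)·0.5353 - (-3)·0.4672) / (12) = 0.5478
  β = (-12 - (-4)·0.5478 - (-2)·0.5353 - (4)·0.4672) / (11) = -0.9643
  γ = (8 - (-4)·0.5478 - (-3)·-0.9643 - (-2)·0.4672) / (12) = 0.6861
  δ = (3 - (-1)·0.5478 - (4)·-0.9643 - (3)·0.6861) / (12) = 0.4456
Residual b − A·x = (0.5433, 0.3883, -0.0437, -0.0005)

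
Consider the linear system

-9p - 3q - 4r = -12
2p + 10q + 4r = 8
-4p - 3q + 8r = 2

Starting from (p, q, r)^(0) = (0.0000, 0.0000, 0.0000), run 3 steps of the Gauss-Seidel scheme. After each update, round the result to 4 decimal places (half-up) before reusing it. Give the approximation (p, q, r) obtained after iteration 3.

Iteration 1:
  p = (-12 - (-3)·0.0000 - (-4)·0.0000) / (-9) = 1.3333
  q = (8 - (2)·1.3333 - (4)·0.0000) / (10) = 0.5333
  r = (2 - (-4)·1.3333 - (-3)·0.5333) / (8) = 1.1166
Iteration 2:
  p = (-12 - (-3)·0.5333 - (-4)·1.1166) / (-9) = 0.6593
  q = (8 - (2)·0.6593 - (4)·1.1166) / (10) = 0.2215
  r = (2 - (-4)·0.6593 - (-3)·0.2215) / (8) = 0.6627
Iteration 3:
  p = (-12 - (-3)·0.2215 - (-4)·0.6627) / (-9) = 0.9650
  q = (8 - (2)·0.9650 - (4)·0.6627) / (10) = 0.3419
  r = (2 - (-4)·0.9650 - (-3)·0.3419) / (8) = 0.8607

(0.9650, 0.3419, 0.8607)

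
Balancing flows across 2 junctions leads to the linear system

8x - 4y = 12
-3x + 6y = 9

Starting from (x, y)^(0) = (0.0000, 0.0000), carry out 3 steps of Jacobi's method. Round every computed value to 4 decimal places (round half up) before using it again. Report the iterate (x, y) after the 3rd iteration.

Iteration 1:
  x = (12 - (-4)·0.0000) / (8) = 1.5000
  y = (9 - (-3)·0.0000) / (6) = 1.5000
Iteration 2:
  x = (12 - (-4)·1.5000) / (8) = 2.2500
  y = (9 - (-3)·1.5000) / (6) = 2.2500
Iteration 3:
  x = (12 - (-4)·2.2500) / (8) = 2.6250
  y = (9 - (-3)·2.2500) / (6) = 2.6250

(2.6250, 2.6250)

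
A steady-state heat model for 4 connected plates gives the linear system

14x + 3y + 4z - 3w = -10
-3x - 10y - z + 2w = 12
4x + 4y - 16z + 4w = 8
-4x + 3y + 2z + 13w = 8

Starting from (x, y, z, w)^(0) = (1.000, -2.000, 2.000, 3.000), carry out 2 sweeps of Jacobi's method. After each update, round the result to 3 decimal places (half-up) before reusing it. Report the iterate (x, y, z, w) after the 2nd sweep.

(-0.248, -0.920, -0.559, 0.803)

Iteration 1:
  x = (-10 - (3)·-2.000 - (4)·2.000 - (-3)·3.000) / (14) = -0.214
  y = (12 - (-3)·1.000 - (-1)·2.000 - (2)·3.000) / (-10) = -1.100
  z = (8 - (4)·1.000 - (4)·-2.000 - (4)·3.000) / (-16) = 0.000
  w = (8 - (-4)·1.000 - (3)·-2.000 - (2)·2.000) / (13) = 1.077
Iteration 2:
  x = (-10 - (3)·-1.100 - (4)·0.000 - (-3)·1.077) / (14) = -0.248
  y = (12 - (-3)·-0.214 - (-1)·0.000 - (2)·1.077) / (-10) = -0.920
  z = (8 - (4)·-0.214 - (4)·-1.100 - (4)·1.077) / (-16) = -0.559
  w = (8 - (-4)·-0.214 - (3)·-1.100 - (2)·0.000) / (13) = 0.803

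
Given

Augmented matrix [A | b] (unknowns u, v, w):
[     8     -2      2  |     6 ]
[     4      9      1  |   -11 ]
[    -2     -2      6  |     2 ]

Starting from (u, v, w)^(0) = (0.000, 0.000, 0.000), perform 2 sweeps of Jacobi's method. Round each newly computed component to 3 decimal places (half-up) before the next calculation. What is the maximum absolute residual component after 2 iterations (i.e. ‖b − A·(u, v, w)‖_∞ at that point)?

Iteration 1:
  u = (6 - (-2)·0.000 - (2)·0.000) / (8) = 0.750
  v = (-11 - (4)·0.000 - (1)·0.000) / (9) = -1.222
  w = (2 - (-2)·0.000 - (-2)·0.000) / (6) = 0.333
Iteration 2:
  u = (6 - (-2)·-1.222 - (2)·0.333) / (8) = 0.361
  v = (-11 - (4)·0.750 - (1)·0.333) / (9) = -1.593
  w = (2 - (-2)·0.750 - (-2)·-1.222) / (6) = 0.176
Residual b − A·x = (-0.426, 1.717, -1.520); ∞-norm = 1.717

1.717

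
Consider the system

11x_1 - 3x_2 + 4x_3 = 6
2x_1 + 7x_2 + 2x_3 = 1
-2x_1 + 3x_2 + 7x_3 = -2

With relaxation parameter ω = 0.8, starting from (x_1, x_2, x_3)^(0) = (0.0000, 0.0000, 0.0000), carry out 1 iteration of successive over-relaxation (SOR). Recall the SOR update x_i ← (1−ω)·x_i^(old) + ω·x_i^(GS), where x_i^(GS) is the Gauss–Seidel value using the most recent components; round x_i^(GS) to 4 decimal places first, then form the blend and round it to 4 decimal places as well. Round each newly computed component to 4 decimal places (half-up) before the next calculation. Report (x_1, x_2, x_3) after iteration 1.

(0.4364, 0.0146, -0.1338)

Iteration 1:
  x_1: GS value = (6 - (-3)·0.0000 - (4)·0.0000) / (11) = 0.5455;  x_1 ← (1−ω)·0.0000 + ω·0.5455 = 0.4364
  x_2: GS value = (1 - (2)·0.4364 - (2)·0.0000) / (7) = 0.0182;  x_2 ← (1−ω)·0.0000 + ω·0.0182 = 0.0146
  x_3: GS value = (-2 - (-2)·0.4364 - (3)·0.0146) / (7) = -0.1673;  x_3 ← (1−ω)·0.0000 + ω·-0.1673 = -0.1338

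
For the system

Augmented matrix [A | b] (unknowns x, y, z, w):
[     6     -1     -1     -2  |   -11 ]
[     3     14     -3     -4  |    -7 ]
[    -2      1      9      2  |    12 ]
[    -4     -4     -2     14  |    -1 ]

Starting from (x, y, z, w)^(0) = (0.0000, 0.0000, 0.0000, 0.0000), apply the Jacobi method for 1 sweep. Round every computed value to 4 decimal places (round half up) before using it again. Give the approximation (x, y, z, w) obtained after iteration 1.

(-1.8333, -0.5000, 1.3333, -0.0714)

Iteration 1:
  x = (-11 - (-1)·0.0000 - (-1)·0.0000 - (-2)·0.0000) / (6) = -1.8333
  y = (-7 - (3)·0.0000 - (-3)·0.0000 - (-4)·0.0000) / (14) = -0.5000
  z = (12 - (-2)·0.0000 - (1)·0.0000 - (2)·0.0000) / (9) = 1.3333
  w = (-1 - (-4)·0.0000 - (-4)·0.0000 - (-2)·0.0000) / (14) = -0.0714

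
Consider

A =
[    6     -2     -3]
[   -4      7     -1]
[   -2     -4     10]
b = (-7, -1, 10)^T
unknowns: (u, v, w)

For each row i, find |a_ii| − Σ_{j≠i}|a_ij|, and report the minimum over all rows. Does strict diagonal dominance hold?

row 1: |6| − (2+3) = 1
row 2: |7| − (4+1) = 2
row 3: |10| − (2+4) = 4
minimum over rows = 1 → strictly diagonally dominant (convergence guaranteed)

1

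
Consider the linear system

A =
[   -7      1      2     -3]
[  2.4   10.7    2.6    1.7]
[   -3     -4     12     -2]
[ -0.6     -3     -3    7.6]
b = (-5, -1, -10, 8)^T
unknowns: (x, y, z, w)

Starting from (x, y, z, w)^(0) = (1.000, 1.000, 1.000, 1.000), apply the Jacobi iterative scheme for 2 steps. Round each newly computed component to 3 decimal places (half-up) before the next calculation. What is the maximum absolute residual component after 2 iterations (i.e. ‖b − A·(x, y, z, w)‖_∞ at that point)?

5.482

Iteration 1:
  x = (-5 - (1)·1.000 - (2)·1.000 - (-3)·1.000) / (-7) = 0.714
  y = (-1 - (2.4)·1.000 - (2.6)·1.000 - (1.7)·1.000) / (10.7) = -0.720
  z = (-10 - (-3)·1.000 - (-4)·1.000 - (-2)·1.000) / (12) = -0.083
  w = (8 - (-0.6)·1.000 - (-3)·1.000 - (-3)·1.000) / (7.6) = 1.921
Iteration 2:
  x = (-5 - (1)·-0.720 - (2)·-0.083 - (-3)·1.921) / (-7) = -0.236
  y = (-1 - (2.4)·0.714 - (2.6)·-0.083 - (1.7)·1.921) / (10.7) = -0.539
  z = (-10 - (-3)·0.714 - (-4)·-0.720 - (-2)·1.921) / (12) = -0.575
  w = (8 - (-0.6)·0.714 - (-3)·-0.720 - (-3)·-0.083) / (7.6) = 0.792
Residual b − A·x = (-2.587, 5.482, -4.380, -1.503); ∞-norm = 5.482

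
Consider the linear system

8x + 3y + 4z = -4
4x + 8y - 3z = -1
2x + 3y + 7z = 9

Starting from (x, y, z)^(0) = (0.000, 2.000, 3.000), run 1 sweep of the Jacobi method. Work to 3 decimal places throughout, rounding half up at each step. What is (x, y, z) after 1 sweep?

Iteration 1:
  x = (-4 - (3)·2.000 - (4)·3.000) / (8) = -2.750
  y = (-1 - (4)·0.000 - (-3)·3.000) / (8) = 1.000
  z = (9 - (2)·0.000 - (3)·2.000) / (7) = 0.429

(-2.750, 1.000, 0.429)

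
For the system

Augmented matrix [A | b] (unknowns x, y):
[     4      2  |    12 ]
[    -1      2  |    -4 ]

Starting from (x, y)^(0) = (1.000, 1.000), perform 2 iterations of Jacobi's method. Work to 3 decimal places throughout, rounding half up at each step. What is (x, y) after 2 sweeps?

Iteration 1:
  x = (12 - (2)·1.000) / (4) = 2.500
  y = (-4 - (-1)·1.000) / (2) = -1.500
Iteration 2:
  x = (12 - (2)·-1.500) / (4) = 3.750
  y = (-4 - (-1)·2.500) / (2) = -0.750

(3.750, -0.750)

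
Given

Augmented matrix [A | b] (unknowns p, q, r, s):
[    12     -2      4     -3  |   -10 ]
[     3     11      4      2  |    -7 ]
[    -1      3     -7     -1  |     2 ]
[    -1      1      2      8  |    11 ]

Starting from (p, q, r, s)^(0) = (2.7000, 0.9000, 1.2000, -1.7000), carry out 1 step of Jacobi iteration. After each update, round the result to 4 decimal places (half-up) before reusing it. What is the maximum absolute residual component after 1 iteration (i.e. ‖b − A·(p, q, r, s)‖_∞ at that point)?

11.5965

Iteration 1:
  p = (-10 - (-2)·0.9000 - (4)·1.2000 - (-3)·-1.7000) / (12) = -1.5083
  q = (-7 - (3)·2.7000 - (4)·1.2000 - (2)·-1.7000) / (11) = -1.5000
  r = (2 - (-1)·2.7000 - (3)·0.9000 - (-1)·-1.7000) / (-7) = -0.0429
  s = (11 - (-1)·2.7000 - (1)·0.9000 - (2)·1.2000) / (8) = 1.3000
Residual b − A·x = (9.1712, 11.5965, 5.9914, 0.6775); ∞-norm = 11.5965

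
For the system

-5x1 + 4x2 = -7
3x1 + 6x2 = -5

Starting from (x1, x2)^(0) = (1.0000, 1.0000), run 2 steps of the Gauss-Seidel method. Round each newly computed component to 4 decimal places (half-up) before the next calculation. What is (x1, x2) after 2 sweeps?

(-0.1466, -0.7600)

Iteration 1:
  x1 = (-7 - (4)·1.0000) / (-5) = 2.2000
  x2 = (-5 - (3)·2.2000) / (6) = -1.9333
Iteration 2:
  x1 = (-7 - (4)·-1.9333) / (-5) = -0.1466
  x2 = (-5 - (3)·-0.1466) / (6) = -0.7600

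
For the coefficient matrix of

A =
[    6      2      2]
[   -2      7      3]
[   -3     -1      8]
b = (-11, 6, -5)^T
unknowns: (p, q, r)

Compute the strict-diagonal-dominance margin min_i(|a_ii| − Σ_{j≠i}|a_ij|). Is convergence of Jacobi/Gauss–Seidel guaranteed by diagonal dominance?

2

row 1: |6| − (2+2) = 2
row 2: |7| − (2+3) = 2
row 3: |8| − (3+1) = 4
minimum over rows = 2 → strictly diagonally dominant (convergence guaranteed)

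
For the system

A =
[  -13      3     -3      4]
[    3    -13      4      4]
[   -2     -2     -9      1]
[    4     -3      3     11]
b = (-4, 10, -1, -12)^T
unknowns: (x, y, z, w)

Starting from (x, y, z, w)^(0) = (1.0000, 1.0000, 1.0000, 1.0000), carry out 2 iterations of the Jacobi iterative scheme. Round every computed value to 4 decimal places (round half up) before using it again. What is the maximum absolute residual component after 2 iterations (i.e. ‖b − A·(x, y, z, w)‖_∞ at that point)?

4.0334

Iteration 1:
  x = (-4 - (3)·1.0000 - (-3)·1.0000 - (4)·1.0000) / (-13) = 0.6154
  y = (10 - (3)·1.0000 - (4)·1.0000 - (4)·1.0000) / (-13) = 0.0769
  z = (-1 - (-2)·1.0000 - (-2)·1.0000 - (1)·1.0000) / (-9) = -0.2222
  w = (-12 - (4)·1.0000 - (-3)·1.0000 - (3)·1.0000) / (11) = -1.4545
Iteration 2:
  x = (-4 - (3)·0.0769 - (-3)·-0.2222 - (4)·-1.4545) / (-13) = -0.0708
  y = (10 - (3)·0.6154 - (4)·-0.2222 - (4)·-1.4545) / (-13) = -1.1431
  z = (-1 - (-2)·0.6154 - (-2)·0.0769 - (1)·-1.4545) / (-9) = -0.2043
  w = (-12 - (4)·0.6154 - (-3)·0.0769 - (3)·-0.2222) / (11) = -1.2331
Residual b − A·x = (2.8284, 1.1017, -4.0334, -0.9691); ∞-norm = 4.0334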